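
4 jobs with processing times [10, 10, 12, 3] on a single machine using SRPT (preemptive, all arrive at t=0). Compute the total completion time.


Since all jobs arrive at t=0, SRPT equals SPT ordering.
SPT order: [3, 10, 10, 12]
Completion times:
  Job 1: p=3, C=3
  Job 2: p=10, C=13
  Job 3: p=10, C=23
  Job 4: p=12, C=35
Total completion time = 3 + 13 + 23 + 35 = 74

74


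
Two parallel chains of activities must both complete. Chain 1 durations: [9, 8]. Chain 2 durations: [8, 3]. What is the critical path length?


Path A total = 9 + 8 = 17
Path B total = 8 + 3 = 11
Critical path = longest path = max(17, 11) = 17

17


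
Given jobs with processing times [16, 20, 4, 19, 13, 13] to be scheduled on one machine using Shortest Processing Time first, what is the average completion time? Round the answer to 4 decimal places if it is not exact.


Sort jobs by processing time (SPT order): [4, 13, 13, 16, 19, 20]
Compute completion times sequentially:
  Job 1: processing = 4, completes at 4
  Job 2: processing = 13, completes at 17
  Job 3: processing = 13, completes at 30
  Job 4: processing = 16, completes at 46
  Job 5: processing = 19, completes at 65
  Job 6: processing = 20, completes at 85
Sum of completion times = 247
Average completion time = 247/6 = 41.1667

41.1667


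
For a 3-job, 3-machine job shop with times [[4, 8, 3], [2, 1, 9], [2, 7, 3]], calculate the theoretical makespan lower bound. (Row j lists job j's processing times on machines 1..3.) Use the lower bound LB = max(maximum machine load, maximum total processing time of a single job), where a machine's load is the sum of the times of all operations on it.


Machine loads:
  Machine 1: 4 + 2 + 2 = 8
  Machine 2: 8 + 1 + 7 = 16
  Machine 3: 3 + 9 + 3 = 15
Max machine load = 16
Job totals:
  Job 1: 15
  Job 2: 12
  Job 3: 12
Max job total = 15
Lower bound = max(16, 15) = 16

16


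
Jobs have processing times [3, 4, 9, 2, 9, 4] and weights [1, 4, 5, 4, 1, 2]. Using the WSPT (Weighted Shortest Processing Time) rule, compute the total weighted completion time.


Compute p/w ratios and sort ascending (WSPT): [(2, 4), (4, 4), (9, 5), (4, 2), (3, 1), (9, 1)]
Compute weighted completion times:
  Job (p=2,w=4): C=2, w*C=4*2=8
  Job (p=4,w=4): C=6, w*C=4*6=24
  Job (p=9,w=5): C=15, w*C=5*15=75
  Job (p=4,w=2): C=19, w*C=2*19=38
  Job (p=3,w=1): C=22, w*C=1*22=22
  Job (p=9,w=1): C=31, w*C=1*31=31
Total weighted completion time = 198

198


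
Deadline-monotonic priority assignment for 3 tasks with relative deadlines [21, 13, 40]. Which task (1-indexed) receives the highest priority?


Sort tasks by relative deadline (ascending):
  Task 2: deadline = 13
  Task 1: deadline = 21
  Task 3: deadline = 40
Priority order (highest first): [2, 1, 3]
Highest priority task = 2

2


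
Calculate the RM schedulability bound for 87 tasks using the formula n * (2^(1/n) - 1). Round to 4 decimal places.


Compute 2^(1/87) = 1.0079990316
Subtract 1: 1.0079990316 - 1 = 0.0079990316
Multiply by n: 87 * 0.0079990316 = 0.6959157492
Round to 4 dp: 0.6959

0.6959


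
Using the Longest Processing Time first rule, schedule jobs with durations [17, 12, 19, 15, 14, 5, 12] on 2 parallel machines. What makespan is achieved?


Sort jobs in decreasing order (LPT): [19, 17, 15, 14, 12, 12, 5]
Assign each job to the least loaded machine:
  Machine 1: jobs [19, 14, 12], load = 45
  Machine 2: jobs [17, 15, 12, 5], load = 49
Makespan = max load = 49

49


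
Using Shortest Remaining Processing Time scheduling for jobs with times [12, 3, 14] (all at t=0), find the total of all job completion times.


Since all jobs arrive at t=0, SRPT equals SPT ordering.
SPT order: [3, 12, 14]
Completion times:
  Job 1: p=3, C=3
  Job 2: p=12, C=15
  Job 3: p=14, C=29
Total completion time = 3 + 15 + 29 = 47

47


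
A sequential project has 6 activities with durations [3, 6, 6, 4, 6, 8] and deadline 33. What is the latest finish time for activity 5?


LF(activity 5) = deadline - sum of successor durations
Successors: activities 6 through 6 with durations [8]
Sum of successor durations = 8
LF = 33 - 8 = 25

25


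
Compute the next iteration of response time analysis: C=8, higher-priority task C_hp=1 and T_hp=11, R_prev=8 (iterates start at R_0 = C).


R_next = C + ceil(R_prev / T_hp) * C_hp
ceil(8 / 11) = ceil(0.7273) = 1
Interference = 1 * 1 = 1
R_next = 8 + 1 = 9

9


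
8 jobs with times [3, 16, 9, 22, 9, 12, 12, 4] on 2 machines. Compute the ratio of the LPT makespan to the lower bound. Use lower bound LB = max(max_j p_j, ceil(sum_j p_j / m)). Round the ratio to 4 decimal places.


LPT order: [22, 16, 12, 12, 9, 9, 4, 3]
Machine loads after assignment: [43, 44]
LPT makespan = 44
Lower bound = max(max_job, ceil(total/2)) = max(22, 44) = 44
Ratio = 44 / 44 = 1.0

1.0


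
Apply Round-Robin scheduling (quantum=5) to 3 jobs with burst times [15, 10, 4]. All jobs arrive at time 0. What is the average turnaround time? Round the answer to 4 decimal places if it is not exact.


Time quantum = 5
Execution trace:
  J1 runs 5 units, time = 5
  J2 runs 5 units, time = 10
  J3 runs 4 units, time = 14
  J1 runs 5 units, time = 19
  J2 runs 5 units, time = 24
  J1 runs 5 units, time = 29
Finish times: [29, 24, 14]
Average turnaround = 67/3 = 22.3333

22.3333


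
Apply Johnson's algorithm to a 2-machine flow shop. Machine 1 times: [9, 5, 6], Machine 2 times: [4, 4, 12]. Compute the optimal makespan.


Apply Johnson's rule:
  Group 1 (a <= b): [(3, 6, 12)]
  Group 2 (a > b): [(1, 9, 4), (2, 5, 4)]
Optimal job order: [3, 1, 2]
Schedule:
  Job 3: M1 done at 6, M2 done at 18
  Job 1: M1 done at 15, M2 done at 22
  Job 2: M1 done at 20, M2 done at 26
Makespan = 26

26


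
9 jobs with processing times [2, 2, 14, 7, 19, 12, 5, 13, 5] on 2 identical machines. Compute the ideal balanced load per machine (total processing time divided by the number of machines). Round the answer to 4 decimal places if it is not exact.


Total processing time = 2 + 2 + 14 + 7 + 19 + 12 + 5 + 13 + 5 = 79
Number of machines = 2
Ideal balanced load = 79 / 2 = 39.5

39.5


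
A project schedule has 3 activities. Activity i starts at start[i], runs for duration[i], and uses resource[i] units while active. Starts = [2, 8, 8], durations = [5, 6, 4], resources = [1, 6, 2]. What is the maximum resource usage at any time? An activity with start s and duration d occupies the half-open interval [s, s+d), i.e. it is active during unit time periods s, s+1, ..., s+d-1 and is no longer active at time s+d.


Each activity i is active on [start_i, start_i + duration_i).
Compute total resource usage per time slot:
  t=0: active resources = [], total = 0
  t=1: active resources = [], total = 0
  t=2: active resources = [1], total = 1
  t=3: active resources = [1], total = 1
  t=4: active resources = [1], total = 1
  t=5: active resources = [1], total = 1
  t=6: active resources = [1], total = 1
  t=7: active resources = [], total = 0
  t=8: active resources = [6, 2], total = 8
  t=9: active resources = [6, 2], total = 8
  t=10: active resources = [6, 2], total = 8
  t=11: active resources = [6, 2], total = 8
  t=12: active resources = [6], total = 6
  t=13: active resources = [6], total = 6
Peak resource demand = 8

8


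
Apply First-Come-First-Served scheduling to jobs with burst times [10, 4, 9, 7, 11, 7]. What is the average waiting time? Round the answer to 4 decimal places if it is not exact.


FCFS order (as given): [10, 4, 9, 7, 11, 7]
Waiting times:
  Job 1: wait = 0
  Job 2: wait = 10
  Job 3: wait = 14
  Job 4: wait = 23
  Job 5: wait = 30
  Job 6: wait = 41
Sum of waiting times = 118
Average waiting time = 118/6 = 19.6667

19.6667


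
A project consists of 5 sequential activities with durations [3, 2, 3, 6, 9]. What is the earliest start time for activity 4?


Activity 4 starts after activities 1 through 3 complete.
Predecessor durations: [3, 2, 3]
ES = 3 + 2 + 3 = 8

8


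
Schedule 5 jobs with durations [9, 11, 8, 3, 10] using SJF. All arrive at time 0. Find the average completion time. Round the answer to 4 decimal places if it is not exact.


SJF order (ascending): [3, 8, 9, 10, 11]
Completion times:
  Job 1: burst=3, C=3
  Job 2: burst=8, C=11
  Job 3: burst=9, C=20
  Job 4: burst=10, C=30
  Job 5: burst=11, C=41
Average completion = 105/5 = 21.0

21.0


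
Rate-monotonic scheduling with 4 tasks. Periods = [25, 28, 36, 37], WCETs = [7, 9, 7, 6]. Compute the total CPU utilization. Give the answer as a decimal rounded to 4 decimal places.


Compute individual utilizations (exact fractions):
  Task 1: C/T = 7/25 (approx. 0.28)
  Task 2: C/T = 9/28 (approx. 0.3214)
  Task 3: C/T = 7/36 (approx. 0.1944)
  Task 4: C/T = 6/37 (approx. 0.1622)
Total utilization U = 7/25 + 9/28 + 7/36 + 6/37 = 111659/116550
Rounded to 4 decimal places: U = 0.9580
RM (Liu & Layland) bound for 4 tasks = 0.756828; compare with U = 111659/116550 (approx. 0.958035)
bound < U <= 1, so the RM sufficient condition is not met (inconclusive; an exact test such as response-time analysis is needed).

0.9580


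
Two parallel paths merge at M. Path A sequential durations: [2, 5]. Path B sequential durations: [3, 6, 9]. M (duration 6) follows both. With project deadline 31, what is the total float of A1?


Forward pass: ES(A1) = sum of predecessors on chain A = 0
EF = ES + duration = 0 + 2 = 2
Backward pass: LF(M) = deadline = 31; LS(M) = 31 - 6 = 25
LF(A1) = LS(M) - sum(successors on chain A) = 25 - 5 = 20
LS = LF - duration = 20 - 2 = 18
Total float = LS - ES = 18 - 0 = 18

18


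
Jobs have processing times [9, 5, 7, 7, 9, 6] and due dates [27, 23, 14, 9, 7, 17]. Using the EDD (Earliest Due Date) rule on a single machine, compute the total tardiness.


Sort by due date (EDD order): [(9, 7), (7, 9), (7, 14), (6, 17), (5, 23), (9, 27)]
Compute completion times and tardiness:
  Job 1: p=9, d=7, C=9, tardiness=max(0,9-7)=2
  Job 2: p=7, d=9, C=16, tardiness=max(0,16-9)=7
  Job 3: p=7, d=14, C=23, tardiness=max(0,23-14)=9
  Job 4: p=6, d=17, C=29, tardiness=max(0,29-17)=12
  Job 5: p=5, d=23, C=34, tardiness=max(0,34-23)=11
  Job 6: p=9, d=27, C=43, tardiness=max(0,43-27)=16
Total tardiness = 57

57


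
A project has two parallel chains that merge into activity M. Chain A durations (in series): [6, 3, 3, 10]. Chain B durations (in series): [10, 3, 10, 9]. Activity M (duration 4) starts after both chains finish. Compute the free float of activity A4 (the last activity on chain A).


ES(A4) = sum of predecessors on chain A = 12
EF(A4) = ES + duration = 12 + 10 = 22
Successor of A4 is M. ES(M) = max(sum(A), sum(B)) = max(22, 32) = 32
Free float = ES(successor) - EF(current) = 32 - 22 = 10

10


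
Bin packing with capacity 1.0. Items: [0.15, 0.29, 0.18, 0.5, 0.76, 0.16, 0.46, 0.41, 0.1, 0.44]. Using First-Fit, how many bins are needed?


Place items sequentially using First-Fit:
  Item 0.15 -> new Bin 1
  Item 0.29 -> Bin 1 (now 0.44)
  Item 0.18 -> Bin 1 (now 0.62)
  Item 0.5 -> new Bin 2
  Item 0.76 -> new Bin 3
  Item 0.16 -> Bin 1 (now 0.78)
  Item 0.46 -> Bin 2 (now 0.96)
  Item 0.41 -> new Bin 4
  Item 0.1 -> Bin 1 (now 0.88)
  Item 0.44 -> Bin 4 (now 0.85)
Total bins used = 4

4


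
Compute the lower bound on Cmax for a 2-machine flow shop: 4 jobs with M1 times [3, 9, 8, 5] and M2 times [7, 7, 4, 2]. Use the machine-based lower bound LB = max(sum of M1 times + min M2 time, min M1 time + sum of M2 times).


LB1 = sum(M1 times) + min(M2 times) = 25 + 2 = 27
LB2 = min(M1 times) + sum(M2 times) = 3 + 20 = 23
Lower bound = max(LB1, LB2) = max(27, 23) = 27

27


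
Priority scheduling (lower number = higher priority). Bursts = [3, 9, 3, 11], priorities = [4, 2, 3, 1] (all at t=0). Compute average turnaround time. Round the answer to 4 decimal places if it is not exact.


Sort by priority (ascending = highest first):
Order: [(1, 11), (2, 9), (3, 3), (4, 3)]
Completion times:
  Priority 1, burst=11, C=11
  Priority 2, burst=9, C=20
  Priority 3, burst=3, C=23
  Priority 4, burst=3, C=26
Average turnaround = 80/4 = 20.0

20.0


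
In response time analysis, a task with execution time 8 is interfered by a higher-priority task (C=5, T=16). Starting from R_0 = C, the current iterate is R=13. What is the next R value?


R_next = C + ceil(R_prev / T_hp) * C_hp
ceil(13 / 16) = ceil(0.8125) = 1
Interference = 1 * 5 = 5
R_next = 8 + 5 = 13
R_next = R_prev, so the iteration has converged (response time = 13).

13


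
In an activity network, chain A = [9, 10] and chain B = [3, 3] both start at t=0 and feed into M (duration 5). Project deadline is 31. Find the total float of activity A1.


Forward pass: ES(A1) = sum of predecessors on chain A = 0
EF = ES + duration = 0 + 9 = 9
Backward pass: LF(M) = deadline = 31; LS(M) = 31 - 5 = 26
LF(A1) = LS(M) - sum(successors on chain A) = 26 - 10 = 16
LS = LF - duration = 16 - 9 = 7
Total float = LS - ES = 7 - 0 = 7

7


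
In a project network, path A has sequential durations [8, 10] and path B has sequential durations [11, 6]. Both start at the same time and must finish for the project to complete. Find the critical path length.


Path A total = 8 + 10 = 18
Path B total = 11 + 6 = 17
Critical path = longest path = max(18, 17) = 18

18


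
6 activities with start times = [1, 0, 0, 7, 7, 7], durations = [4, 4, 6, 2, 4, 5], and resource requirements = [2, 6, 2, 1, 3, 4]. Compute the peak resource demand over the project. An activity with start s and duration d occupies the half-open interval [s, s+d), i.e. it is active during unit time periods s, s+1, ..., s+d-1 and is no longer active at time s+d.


Each activity i is active on [start_i, start_i + duration_i).
Compute total resource usage per time slot:
  t=0: active resources = [6, 2], total = 8
  t=1: active resources = [2, 6, 2], total = 10
  t=2: active resources = [2, 6, 2], total = 10
  t=3: active resources = [2, 6, 2], total = 10
  t=4: active resources = [2, 2], total = 4
  t=5: active resources = [2], total = 2
  t=6: active resources = [], total = 0
  t=7: active resources = [1, 3, 4], total = 8
  t=8: active resources = [1, 3, 4], total = 8
  t=9: active resources = [3, 4], total = 7
  t=10: active resources = [3, 4], total = 7
  t=11: active resources = [4], total = 4
Peak resource demand = 10

10


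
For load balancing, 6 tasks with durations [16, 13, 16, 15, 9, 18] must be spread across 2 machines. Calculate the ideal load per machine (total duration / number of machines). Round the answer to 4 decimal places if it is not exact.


Total processing time = 16 + 13 + 16 + 15 + 9 + 18 = 87
Number of machines = 2
Ideal balanced load = 87 / 2 = 43.5

43.5


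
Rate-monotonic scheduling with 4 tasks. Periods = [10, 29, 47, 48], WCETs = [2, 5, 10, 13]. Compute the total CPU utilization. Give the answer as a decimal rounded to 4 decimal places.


Compute individual utilizations (exact fractions):
  Task 1: C/T = 2/10 = 1/5 (approx. 0.2)
  Task 2: C/T = 5/29 (approx. 0.1724)
  Task 3: C/T = 10/47 (approx. 0.2128)
  Task 4: C/T = 13/48 (approx. 0.2708)
Total utilization U = 1/5 + 5/29 + 10/47 + 13/48 = 280019/327120
Rounded to 4 decimal places: U = 0.8560
RM (Liu & Layland) bound for 4 tasks = 0.756828; compare with U = 280019/327120 (approx. 0.856013)
bound < U <= 1, so the RM sufficient condition is not met (inconclusive; an exact test such as response-time analysis is needed).

0.8560


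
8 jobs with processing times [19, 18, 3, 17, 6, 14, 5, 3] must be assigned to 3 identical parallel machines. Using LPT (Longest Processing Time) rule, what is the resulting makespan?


Sort jobs in decreasing order (LPT): [19, 18, 17, 14, 6, 5, 3, 3]
Assign each job to the least loaded machine:
  Machine 1: jobs [19, 5, 3], load = 27
  Machine 2: jobs [18, 6, 3], load = 27
  Machine 3: jobs [17, 14], load = 31
Makespan = max load = 31

31


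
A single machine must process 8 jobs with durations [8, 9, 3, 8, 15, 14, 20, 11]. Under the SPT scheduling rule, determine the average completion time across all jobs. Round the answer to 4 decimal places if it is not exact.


Sort jobs by processing time (SPT order): [3, 8, 8, 9, 11, 14, 15, 20]
Compute completion times sequentially:
  Job 1: processing = 3, completes at 3
  Job 2: processing = 8, completes at 11
  Job 3: processing = 8, completes at 19
  Job 4: processing = 9, completes at 28
  Job 5: processing = 11, completes at 39
  Job 6: processing = 14, completes at 53
  Job 7: processing = 15, completes at 68
  Job 8: processing = 20, completes at 88
Sum of completion times = 309
Average completion time = 309/8 = 38.625

38.625


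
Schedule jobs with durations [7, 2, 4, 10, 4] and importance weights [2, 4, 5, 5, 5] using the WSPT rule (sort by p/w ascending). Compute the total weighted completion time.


Compute p/w ratios and sort ascending (WSPT): [(2, 4), (4, 5), (4, 5), (10, 5), (7, 2)]
Compute weighted completion times:
  Job (p=2,w=4): C=2, w*C=4*2=8
  Job (p=4,w=5): C=6, w*C=5*6=30
  Job (p=4,w=5): C=10, w*C=5*10=50
  Job (p=10,w=5): C=20, w*C=5*20=100
  Job (p=7,w=2): C=27, w*C=2*27=54
Total weighted completion time = 242

242


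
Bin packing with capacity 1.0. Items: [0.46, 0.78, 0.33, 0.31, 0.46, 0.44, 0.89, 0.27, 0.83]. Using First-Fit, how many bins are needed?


Place items sequentially using First-Fit:
  Item 0.46 -> new Bin 1
  Item 0.78 -> new Bin 2
  Item 0.33 -> Bin 1 (now 0.79)
  Item 0.31 -> new Bin 3
  Item 0.46 -> Bin 3 (now 0.77)
  Item 0.44 -> new Bin 4
  Item 0.89 -> new Bin 5
  Item 0.27 -> Bin 4 (now 0.71)
  Item 0.83 -> new Bin 6
Total bins used = 6

6


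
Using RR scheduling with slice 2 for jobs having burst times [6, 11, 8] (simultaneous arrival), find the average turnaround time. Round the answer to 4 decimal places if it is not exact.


Time quantum = 2
Execution trace:
  J1 runs 2 units, time = 2
  J2 runs 2 units, time = 4
  J3 runs 2 units, time = 6
  J1 runs 2 units, time = 8
  J2 runs 2 units, time = 10
  J3 runs 2 units, time = 12
  J1 runs 2 units, time = 14
  J2 runs 2 units, time = 16
  J3 runs 2 units, time = 18
  J2 runs 2 units, time = 20
  J3 runs 2 units, time = 22
  J2 runs 2 units, time = 24
  J2 runs 1 units, time = 25
Finish times: [14, 25, 22]
Average turnaround = 61/3 = 20.3333

20.3333


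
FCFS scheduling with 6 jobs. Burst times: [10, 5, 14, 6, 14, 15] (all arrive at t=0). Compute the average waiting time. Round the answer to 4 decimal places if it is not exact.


FCFS order (as given): [10, 5, 14, 6, 14, 15]
Waiting times:
  Job 1: wait = 0
  Job 2: wait = 10
  Job 3: wait = 15
  Job 4: wait = 29
  Job 5: wait = 35
  Job 6: wait = 49
Sum of waiting times = 138
Average waiting time = 138/6 = 23.0

23.0


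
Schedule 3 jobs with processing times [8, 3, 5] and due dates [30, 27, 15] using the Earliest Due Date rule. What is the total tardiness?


Sort by due date (EDD order): [(5, 15), (3, 27), (8, 30)]
Compute completion times and tardiness:
  Job 1: p=5, d=15, C=5, tardiness=max(0,5-15)=0
  Job 2: p=3, d=27, C=8, tardiness=max(0,8-27)=0
  Job 3: p=8, d=30, C=16, tardiness=max(0,16-30)=0
Total tardiness = 0

0


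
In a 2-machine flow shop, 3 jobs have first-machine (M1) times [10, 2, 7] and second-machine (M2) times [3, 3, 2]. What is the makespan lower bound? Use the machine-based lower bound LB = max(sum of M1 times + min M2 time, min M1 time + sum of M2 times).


LB1 = sum(M1 times) + min(M2 times) = 19 + 2 = 21
LB2 = min(M1 times) + sum(M2 times) = 2 + 8 = 10
Lower bound = max(LB1, LB2) = max(21, 10) = 21

21


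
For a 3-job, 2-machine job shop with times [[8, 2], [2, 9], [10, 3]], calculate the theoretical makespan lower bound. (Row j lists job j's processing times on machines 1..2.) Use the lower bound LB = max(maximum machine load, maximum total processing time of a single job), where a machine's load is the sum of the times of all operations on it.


Machine loads:
  Machine 1: 8 + 2 + 10 = 20
  Machine 2: 2 + 9 + 3 = 14
Max machine load = 20
Job totals:
  Job 1: 10
  Job 2: 11
  Job 3: 13
Max job total = 13
Lower bound = max(20, 13) = 20

20


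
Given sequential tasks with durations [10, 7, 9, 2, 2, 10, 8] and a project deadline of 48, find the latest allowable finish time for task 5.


LF(activity 5) = deadline - sum of successor durations
Successors: activities 6 through 7 with durations [10, 8]
Sum of successor durations = 18
LF = 48 - 18 = 30

30


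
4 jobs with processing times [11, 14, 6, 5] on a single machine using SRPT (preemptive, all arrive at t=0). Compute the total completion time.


Since all jobs arrive at t=0, SRPT equals SPT ordering.
SPT order: [5, 6, 11, 14]
Completion times:
  Job 1: p=5, C=5
  Job 2: p=6, C=11
  Job 3: p=11, C=22
  Job 4: p=14, C=36
Total completion time = 5 + 11 + 22 + 36 = 74

74


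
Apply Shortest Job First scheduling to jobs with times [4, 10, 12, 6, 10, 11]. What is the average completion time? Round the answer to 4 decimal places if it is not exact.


SJF order (ascending): [4, 6, 10, 10, 11, 12]
Completion times:
  Job 1: burst=4, C=4
  Job 2: burst=6, C=10
  Job 3: burst=10, C=20
  Job 4: burst=10, C=30
  Job 5: burst=11, C=41
  Job 6: burst=12, C=53
Average completion = 158/6 = 26.3333

26.3333


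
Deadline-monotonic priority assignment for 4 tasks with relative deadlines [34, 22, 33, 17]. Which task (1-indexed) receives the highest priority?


Sort tasks by relative deadline (ascending):
  Task 4: deadline = 17
  Task 2: deadline = 22
  Task 3: deadline = 33
  Task 1: deadline = 34
Priority order (highest first): [4, 2, 3, 1]
Highest priority task = 4

4


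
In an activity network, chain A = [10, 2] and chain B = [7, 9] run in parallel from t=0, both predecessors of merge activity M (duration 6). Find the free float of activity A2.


ES(A2) = sum of predecessors on chain A = 10
EF(A2) = ES + duration = 10 + 2 = 12
Successor of A2 is M. ES(M) = max(sum(A), sum(B)) = max(12, 16) = 16
Free float = ES(successor) - EF(current) = 16 - 12 = 4

4


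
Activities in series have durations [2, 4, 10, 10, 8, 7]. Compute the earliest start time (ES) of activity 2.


Activity 2 starts after activities 1 through 1 complete.
Predecessor durations: [2]
ES = 2 = 2

2


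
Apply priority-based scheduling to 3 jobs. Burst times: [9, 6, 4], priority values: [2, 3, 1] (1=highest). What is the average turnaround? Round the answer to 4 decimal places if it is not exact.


Sort by priority (ascending = highest first):
Order: [(1, 4), (2, 9), (3, 6)]
Completion times:
  Priority 1, burst=4, C=4
  Priority 2, burst=9, C=13
  Priority 3, burst=6, C=19
Average turnaround = 36/3 = 12.0

12.0


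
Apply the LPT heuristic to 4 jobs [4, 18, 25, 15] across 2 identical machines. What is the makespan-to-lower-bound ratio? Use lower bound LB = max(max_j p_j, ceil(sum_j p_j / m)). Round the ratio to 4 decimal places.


LPT order: [25, 18, 15, 4]
Machine loads after assignment: [29, 33]
LPT makespan = 33
Lower bound = max(max_job, ceil(total/2)) = max(25, 31) = 31
Ratio = 33 / 31 = 1.0645

1.0645


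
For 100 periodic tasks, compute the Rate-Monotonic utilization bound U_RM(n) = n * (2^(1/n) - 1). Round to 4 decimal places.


Compute 2^(1/100) = 1.0069555501
Subtract 1: 1.0069555501 - 1 = 0.0069555501
Multiply by n: 100 * 0.0069555501 = 0.6955550100
Round to 4 dp: 0.6956

0.6956


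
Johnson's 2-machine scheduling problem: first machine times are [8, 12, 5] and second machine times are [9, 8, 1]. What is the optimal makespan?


Apply Johnson's rule:
  Group 1 (a <= b): [(1, 8, 9)]
  Group 2 (a > b): [(2, 12, 8), (3, 5, 1)]
Optimal job order: [1, 2, 3]
Schedule:
  Job 1: M1 done at 8, M2 done at 17
  Job 2: M1 done at 20, M2 done at 28
  Job 3: M1 done at 25, M2 done at 29
Makespan = 29

29


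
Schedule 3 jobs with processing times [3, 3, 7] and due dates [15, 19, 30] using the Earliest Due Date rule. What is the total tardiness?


Sort by due date (EDD order): [(3, 15), (3, 19), (7, 30)]
Compute completion times and tardiness:
  Job 1: p=3, d=15, C=3, tardiness=max(0,3-15)=0
  Job 2: p=3, d=19, C=6, tardiness=max(0,6-19)=0
  Job 3: p=7, d=30, C=13, tardiness=max(0,13-30)=0
Total tardiness = 0

0


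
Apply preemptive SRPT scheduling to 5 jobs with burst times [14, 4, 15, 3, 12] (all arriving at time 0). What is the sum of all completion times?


Since all jobs arrive at t=0, SRPT equals SPT ordering.
SPT order: [3, 4, 12, 14, 15]
Completion times:
  Job 1: p=3, C=3
  Job 2: p=4, C=7
  Job 3: p=12, C=19
  Job 4: p=14, C=33
  Job 5: p=15, C=48
Total completion time = 3 + 7 + 19 + 33 + 48 = 110

110


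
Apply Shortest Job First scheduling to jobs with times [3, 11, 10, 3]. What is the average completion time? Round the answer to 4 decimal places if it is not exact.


SJF order (ascending): [3, 3, 10, 11]
Completion times:
  Job 1: burst=3, C=3
  Job 2: burst=3, C=6
  Job 3: burst=10, C=16
  Job 4: burst=11, C=27
Average completion = 52/4 = 13.0

13.0


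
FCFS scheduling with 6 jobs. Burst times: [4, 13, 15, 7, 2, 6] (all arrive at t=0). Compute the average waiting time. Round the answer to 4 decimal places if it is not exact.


FCFS order (as given): [4, 13, 15, 7, 2, 6]
Waiting times:
  Job 1: wait = 0
  Job 2: wait = 4
  Job 3: wait = 17
  Job 4: wait = 32
  Job 5: wait = 39
  Job 6: wait = 41
Sum of waiting times = 133
Average waiting time = 133/6 = 22.1667

22.1667


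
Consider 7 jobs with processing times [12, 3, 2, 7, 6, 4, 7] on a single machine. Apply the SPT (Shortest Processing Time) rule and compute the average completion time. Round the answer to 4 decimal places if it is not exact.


Sort jobs by processing time (SPT order): [2, 3, 4, 6, 7, 7, 12]
Compute completion times sequentially:
  Job 1: processing = 2, completes at 2
  Job 2: processing = 3, completes at 5
  Job 3: processing = 4, completes at 9
  Job 4: processing = 6, completes at 15
  Job 5: processing = 7, completes at 22
  Job 6: processing = 7, completes at 29
  Job 7: processing = 12, completes at 41
Sum of completion times = 123
Average completion time = 123/7 = 17.5714

17.5714


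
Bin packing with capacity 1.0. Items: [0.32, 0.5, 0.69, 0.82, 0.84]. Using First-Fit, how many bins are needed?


Place items sequentially using First-Fit:
  Item 0.32 -> new Bin 1
  Item 0.5 -> Bin 1 (now 0.82)
  Item 0.69 -> new Bin 2
  Item 0.82 -> new Bin 3
  Item 0.84 -> new Bin 4
Total bins used = 4

4


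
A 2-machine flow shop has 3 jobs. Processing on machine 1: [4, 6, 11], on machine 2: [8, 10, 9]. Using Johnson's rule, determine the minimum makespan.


Apply Johnson's rule:
  Group 1 (a <= b): [(1, 4, 8), (2, 6, 10)]
  Group 2 (a > b): [(3, 11, 9)]
Optimal job order: [1, 2, 3]
Schedule:
  Job 1: M1 done at 4, M2 done at 12
  Job 2: M1 done at 10, M2 done at 22
  Job 3: M1 done at 21, M2 done at 31
Makespan = 31

31


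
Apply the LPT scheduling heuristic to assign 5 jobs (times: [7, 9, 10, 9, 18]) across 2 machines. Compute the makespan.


Sort jobs in decreasing order (LPT): [18, 10, 9, 9, 7]
Assign each job to the least loaded machine:
  Machine 1: jobs [18, 9], load = 27
  Machine 2: jobs [10, 9, 7], load = 26
Makespan = max load = 27

27


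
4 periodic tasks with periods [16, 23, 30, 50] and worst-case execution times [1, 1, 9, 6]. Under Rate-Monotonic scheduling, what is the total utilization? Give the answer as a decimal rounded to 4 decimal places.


Compute individual utilizations (exact fractions):
  Task 1: C/T = 1/16 (approx. 0.0625)
  Task 2: C/T = 1/23 (approx. 0.0435)
  Task 3: C/T = 9/30 = 3/10 (approx. 0.3)
  Task 4: C/T = 6/50 = 3/25 (approx. 0.12)
Total utilization U = 1/16 + 1/23 + 3/10 + 3/25 = 4839/9200
Rounded to 4 decimal places: U = 0.5260
RM (Liu & Layland) bound for 4 tasks = 0.756828; compare with U = 4839/9200 (approx. 0.525978)
U <= bound, so schedulable by RM sufficient condition.

0.5260


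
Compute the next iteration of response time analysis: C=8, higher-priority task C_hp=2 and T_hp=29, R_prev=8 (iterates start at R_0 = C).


R_next = C + ceil(R_prev / T_hp) * C_hp
ceil(8 / 29) = ceil(0.2759) = 1
Interference = 1 * 2 = 2
R_next = 8 + 2 = 10

10


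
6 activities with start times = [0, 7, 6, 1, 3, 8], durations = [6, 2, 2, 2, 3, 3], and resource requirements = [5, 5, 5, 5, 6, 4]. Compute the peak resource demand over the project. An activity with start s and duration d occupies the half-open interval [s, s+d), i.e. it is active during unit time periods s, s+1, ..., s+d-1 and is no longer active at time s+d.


Each activity i is active on [start_i, start_i + duration_i).
Compute total resource usage per time slot:
  t=0: active resources = [5], total = 5
  t=1: active resources = [5, 5], total = 10
  t=2: active resources = [5, 5], total = 10
  t=3: active resources = [5, 6], total = 11
  t=4: active resources = [5, 6], total = 11
  t=5: active resources = [5, 6], total = 11
  t=6: active resources = [5], total = 5
  t=7: active resources = [5, 5], total = 10
  t=8: active resources = [5, 4], total = 9
  t=9: active resources = [4], total = 4
  t=10: active resources = [4], total = 4
Peak resource demand = 11

11


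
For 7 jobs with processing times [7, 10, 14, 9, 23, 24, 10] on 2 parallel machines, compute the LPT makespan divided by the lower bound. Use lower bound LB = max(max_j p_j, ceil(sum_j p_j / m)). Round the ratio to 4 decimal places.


LPT order: [24, 23, 14, 10, 10, 9, 7]
Machine loads after assignment: [51, 46]
LPT makespan = 51
Lower bound = max(max_job, ceil(total/2)) = max(24, 49) = 49
Ratio = 51 / 49 = 1.0408

1.0408


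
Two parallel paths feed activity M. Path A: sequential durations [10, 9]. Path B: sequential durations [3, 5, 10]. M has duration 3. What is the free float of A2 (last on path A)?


ES(A2) = sum of predecessors on chain A = 10
EF(A2) = ES + duration = 10 + 9 = 19
Successor of A2 is M. ES(M) = max(sum(A), sum(B)) = max(19, 18) = 19
Free float = ES(successor) - EF(current) = 19 - 19 = 0

0


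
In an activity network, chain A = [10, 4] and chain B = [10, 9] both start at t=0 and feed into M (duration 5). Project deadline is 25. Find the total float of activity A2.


Forward pass: ES(A2) = sum of predecessors on chain A = 10
EF = ES + duration = 10 + 4 = 14
Backward pass: LF(M) = deadline = 25; LS(M) = 25 - 5 = 20
LF(A2) = LS(M) - sum(successors on chain A) = 20 - 0 = 20
LS = LF - duration = 20 - 4 = 16
Total float = LS - ES = 16 - 10 = 6

6


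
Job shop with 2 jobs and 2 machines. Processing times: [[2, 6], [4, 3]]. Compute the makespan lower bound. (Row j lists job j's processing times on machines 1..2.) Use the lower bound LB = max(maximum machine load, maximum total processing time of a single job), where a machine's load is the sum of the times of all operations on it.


Machine loads:
  Machine 1: 2 + 4 = 6
  Machine 2: 6 + 3 = 9
Max machine load = 9
Job totals:
  Job 1: 8
  Job 2: 7
Max job total = 8
Lower bound = max(9, 8) = 9

9


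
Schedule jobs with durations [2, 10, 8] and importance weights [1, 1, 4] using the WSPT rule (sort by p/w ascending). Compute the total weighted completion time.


Compute p/w ratios and sort ascending (WSPT): [(2, 1), (8, 4), (10, 1)]
Compute weighted completion times:
  Job (p=2,w=1): C=2, w*C=1*2=2
  Job (p=8,w=4): C=10, w*C=4*10=40
  Job (p=10,w=1): C=20, w*C=1*20=20
Total weighted completion time = 62

62


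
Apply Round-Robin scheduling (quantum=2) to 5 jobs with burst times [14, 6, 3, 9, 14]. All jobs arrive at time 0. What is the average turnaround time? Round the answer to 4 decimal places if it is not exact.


Time quantum = 2
Execution trace:
  J1 runs 2 units, time = 2
  J2 runs 2 units, time = 4
  J3 runs 2 units, time = 6
  J4 runs 2 units, time = 8
  J5 runs 2 units, time = 10
  J1 runs 2 units, time = 12
  J2 runs 2 units, time = 14
  J3 runs 1 units, time = 15
  J4 runs 2 units, time = 17
  J5 runs 2 units, time = 19
  J1 runs 2 units, time = 21
  J2 runs 2 units, time = 23
  J4 runs 2 units, time = 25
  J5 runs 2 units, time = 27
  J1 runs 2 units, time = 29
  J4 runs 2 units, time = 31
  J5 runs 2 units, time = 33
  J1 runs 2 units, time = 35
  J4 runs 1 units, time = 36
  J5 runs 2 units, time = 38
  J1 runs 2 units, time = 40
  J5 runs 2 units, time = 42
  J1 runs 2 units, time = 44
  J5 runs 2 units, time = 46
Finish times: [44, 23, 15, 36, 46]
Average turnaround = 164/5 = 32.8

32.8


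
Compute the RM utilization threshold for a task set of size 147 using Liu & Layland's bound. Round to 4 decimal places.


Compute 2^(1/147) = 1.0047264214
Subtract 1: 1.0047264214 - 1 = 0.0047264214
Multiply by n: 147 * 0.0047264214 = 0.6947839458
Round to 4 dp: 0.6948

0.6948


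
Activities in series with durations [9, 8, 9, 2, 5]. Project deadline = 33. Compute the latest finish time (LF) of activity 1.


LF(activity 1) = deadline - sum of successor durations
Successors: activities 2 through 5 with durations [8, 9, 2, 5]
Sum of successor durations = 24
LF = 33 - 24 = 9

9


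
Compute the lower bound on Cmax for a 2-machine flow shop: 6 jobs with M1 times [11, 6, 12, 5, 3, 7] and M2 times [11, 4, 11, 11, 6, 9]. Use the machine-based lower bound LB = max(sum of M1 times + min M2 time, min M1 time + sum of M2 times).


LB1 = sum(M1 times) + min(M2 times) = 44 + 4 = 48
LB2 = min(M1 times) + sum(M2 times) = 3 + 52 = 55
Lower bound = max(LB1, LB2) = max(48, 55) = 55

55


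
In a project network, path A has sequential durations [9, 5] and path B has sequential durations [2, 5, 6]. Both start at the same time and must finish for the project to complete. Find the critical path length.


Path A total = 9 + 5 = 14
Path B total = 2 + 5 + 6 = 13
Critical path = longest path = max(14, 13) = 14

14


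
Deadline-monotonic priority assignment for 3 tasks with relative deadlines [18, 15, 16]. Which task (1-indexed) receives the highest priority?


Sort tasks by relative deadline (ascending):
  Task 2: deadline = 15
  Task 3: deadline = 16
  Task 1: deadline = 18
Priority order (highest first): [2, 3, 1]
Highest priority task = 2

2


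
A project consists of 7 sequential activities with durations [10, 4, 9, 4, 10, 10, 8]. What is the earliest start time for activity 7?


Activity 7 starts after activities 1 through 6 complete.
Predecessor durations: [10, 4, 9, 4, 10, 10]
ES = 10 + 4 + 9 + 4 + 10 + 10 = 47

47


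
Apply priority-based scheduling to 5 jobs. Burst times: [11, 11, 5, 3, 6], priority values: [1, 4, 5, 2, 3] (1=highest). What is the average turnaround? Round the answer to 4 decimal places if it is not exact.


Sort by priority (ascending = highest first):
Order: [(1, 11), (2, 3), (3, 6), (4, 11), (5, 5)]
Completion times:
  Priority 1, burst=11, C=11
  Priority 2, burst=3, C=14
  Priority 3, burst=6, C=20
  Priority 4, burst=11, C=31
  Priority 5, burst=5, C=36
Average turnaround = 112/5 = 22.4

22.4


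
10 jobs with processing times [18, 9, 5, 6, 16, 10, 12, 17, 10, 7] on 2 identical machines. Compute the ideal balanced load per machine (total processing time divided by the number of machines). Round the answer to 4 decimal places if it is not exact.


Total processing time = 18 + 9 + 5 + 6 + 16 + 10 + 12 + 17 + 10 + 7 = 110
Number of machines = 2
Ideal balanced load = 110 / 2 = 55.0

55.0


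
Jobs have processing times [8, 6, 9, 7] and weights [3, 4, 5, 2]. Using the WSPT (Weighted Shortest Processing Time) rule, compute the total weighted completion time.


Compute p/w ratios and sort ascending (WSPT): [(6, 4), (9, 5), (8, 3), (7, 2)]
Compute weighted completion times:
  Job (p=6,w=4): C=6, w*C=4*6=24
  Job (p=9,w=5): C=15, w*C=5*15=75
  Job (p=8,w=3): C=23, w*C=3*23=69
  Job (p=7,w=2): C=30, w*C=2*30=60
Total weighted completion time = 228

228


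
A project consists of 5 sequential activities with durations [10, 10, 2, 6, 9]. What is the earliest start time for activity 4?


Activity 4 starts after activities 1 through 3 complete.
Predecessor durations: [10, 10, 2]
ES = 10 + 10 + 2 = 22

22


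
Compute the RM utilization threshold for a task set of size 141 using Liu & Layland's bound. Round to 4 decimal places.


Compute 2^(1/141) = 1.0049280405
Subtract 1: 1.0049280405 - 1 = 0.0049280405
Multiply by n: 141 * 0.0049280405 = 0.6948537105
Round to 4 dp: 0.6949

0.6949


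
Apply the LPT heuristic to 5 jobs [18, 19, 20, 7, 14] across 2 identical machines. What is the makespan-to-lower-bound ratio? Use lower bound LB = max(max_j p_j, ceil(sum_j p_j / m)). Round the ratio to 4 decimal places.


LPT order: [20, 19, 18, 14, 7]
Machine loads after assignment: [41, 37]
LPT makespan = 41
Lower bound = max(max_job, ceil(total/2)) = max(20, 39) = 39
Ratio = 41 / 39 = 1.0513

1.0513


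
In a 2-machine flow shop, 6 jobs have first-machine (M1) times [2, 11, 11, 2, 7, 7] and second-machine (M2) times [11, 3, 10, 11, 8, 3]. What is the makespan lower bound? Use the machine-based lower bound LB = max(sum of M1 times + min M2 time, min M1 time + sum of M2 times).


LB1 = sum(M1 times) + min(M2 times) = 40 + 3 = 43
LB2 = min(M1 times) + sum(M2 times) = 2 + 46 = 48
Lower bound = max(LB1, LB2) = max(43, 48) = 48

48


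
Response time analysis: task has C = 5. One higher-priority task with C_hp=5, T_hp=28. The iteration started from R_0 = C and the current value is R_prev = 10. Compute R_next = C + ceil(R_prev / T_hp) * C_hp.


R_next = C + ceil(R_prev / T_hp) * C_hp
ceil(10 / 28) = ceil(0.3571) = 1
Interference = 1 * 5 = 5
R_next = 5 + 5 = 10
R_next = R_prev, so the iteration has converged (response time = 10).

10


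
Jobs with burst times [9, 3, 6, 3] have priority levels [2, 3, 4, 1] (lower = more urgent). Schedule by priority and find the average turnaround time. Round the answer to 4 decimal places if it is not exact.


Sort by priority (ascending = highest first):
Order: [(1, 3), (2, 9), (3, 3), (4, 6)]
Completion times:
  Priority 1, burst=3, C=3
  Priority 2, burst=9, C=12
  Priority 3, burst=3, C=15
  Priority 4, burst=6, C=21
Average turnaround = 51/4 = 12.75

12.75


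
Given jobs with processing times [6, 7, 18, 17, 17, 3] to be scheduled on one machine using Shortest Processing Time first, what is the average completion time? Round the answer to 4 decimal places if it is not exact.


Sort jobs by processing time (SPT order): [3, 6, 7, 17, 17, 18]
Compute completion times sequentially:
  Job 1: processing = 3, completes at 3
  Job 2: processing = 6, completes at 9
  Job 3: processing = 7, completes at 16
  Job 4: processing = 17, completes at 33
  Job 5: processing = 17, completes at 50
  Job 6: processing = 18, completes at 68
Sum of completion times = 179
Average completion time = 179/6 = 29.8333

29.8333


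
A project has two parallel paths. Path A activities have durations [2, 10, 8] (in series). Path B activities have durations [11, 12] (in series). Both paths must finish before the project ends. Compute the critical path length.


Path A total = 2 + 10 + 8 = 20
Path B total = 11 + 12 = 23
Critical path = longest path = max(20, 23) = 23

23


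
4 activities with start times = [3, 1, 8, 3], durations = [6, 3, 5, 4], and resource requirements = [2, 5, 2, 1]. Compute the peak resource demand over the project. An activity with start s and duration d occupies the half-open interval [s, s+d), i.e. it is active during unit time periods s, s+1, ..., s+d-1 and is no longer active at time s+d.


Each activity i is active on [start_i, start_i + duration_i).
Compute total resource usage per time slot:
  t=0: active resources = [], total = 0
  t=1: active resources = [5], total = 5
  t=2: active resources = [5], total = 5
  t=3: active resources = [2, 5, 1], total = 8
  t=4: active resources = [2, 1], total = 3
  t=5: active resources = [2, 1], total = 3
  t=6: active resources = [2, 1], total = 3
  t=7: active resources = [2], total = 2
  t=8: active resources = [2, 2], total = 4
  t=9: active resources = [2], total = 2
  t=10: active resources = [2], total = 2
  t=11: active resources = [2], total = 2
  t=12: active resources = [2], total = 2
Peak resource demand = 8

8


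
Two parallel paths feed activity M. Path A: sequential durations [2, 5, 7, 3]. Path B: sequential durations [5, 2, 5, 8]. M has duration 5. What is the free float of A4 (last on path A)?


ES(A4) = sum of predecessors on chain A = 14
EF(A4) = ES + duration = 14 + 3 = 17
Successor of A4 is M. ES(M) = max(sum(A), sum(B)) = max(17, 20) = 20
Free float = ES(successor) - EF(current) = 20 - 17 = 3

3
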